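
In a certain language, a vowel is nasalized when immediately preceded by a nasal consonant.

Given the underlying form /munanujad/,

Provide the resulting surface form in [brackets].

[mũnãnũjad]

/u/ after nasal /m/ → [ũ]
/a/ after nasal /n/ → [ã]
/u/ after nasal /n/ → [ũ]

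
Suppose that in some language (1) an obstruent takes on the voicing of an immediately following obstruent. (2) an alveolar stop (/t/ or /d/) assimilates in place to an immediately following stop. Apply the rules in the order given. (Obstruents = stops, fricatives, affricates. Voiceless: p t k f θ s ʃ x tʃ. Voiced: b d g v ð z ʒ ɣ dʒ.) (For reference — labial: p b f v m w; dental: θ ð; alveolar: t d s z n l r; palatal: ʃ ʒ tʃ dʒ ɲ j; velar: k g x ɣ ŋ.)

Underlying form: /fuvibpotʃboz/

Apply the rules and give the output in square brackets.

[fuvippodʒboz]

Rule 1: /b/ before /p/ (voiceless) → [p]
Rule 1: /tʃ/ before /b/ (voiced) → [dʒ]
After rule 1: fuvippodʒboz
Rule 2: no segment meets the rule's conditions; no change.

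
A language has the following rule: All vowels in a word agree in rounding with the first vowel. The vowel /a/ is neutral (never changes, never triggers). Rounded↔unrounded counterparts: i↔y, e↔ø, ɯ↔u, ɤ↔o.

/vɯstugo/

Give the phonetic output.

/u/ harmonizes with /ɯ/ ([-round]) → [ɯ]
/o/ harmonizes with /ɯ/ ([-round]) → [ɤ]

[vɯstɯgɤ]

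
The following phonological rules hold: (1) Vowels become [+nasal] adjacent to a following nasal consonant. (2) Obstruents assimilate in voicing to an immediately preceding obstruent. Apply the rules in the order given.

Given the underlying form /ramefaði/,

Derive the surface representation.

Rule 1: /a/ before nasal /m/ → [ã]
After rule 1: rãmefaði
Rule 2: no segment meets the rule's conditions; no change.

[rãmefaði]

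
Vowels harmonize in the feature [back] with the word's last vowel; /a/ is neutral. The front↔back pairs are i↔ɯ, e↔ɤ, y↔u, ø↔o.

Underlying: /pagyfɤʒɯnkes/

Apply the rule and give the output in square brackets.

[pagyfeʒinkes]

/ɤ/ harmonizes with /e/ ([-back]) → [e]
/ɯ/ harmonizes with /e/ ([-back]) → [i]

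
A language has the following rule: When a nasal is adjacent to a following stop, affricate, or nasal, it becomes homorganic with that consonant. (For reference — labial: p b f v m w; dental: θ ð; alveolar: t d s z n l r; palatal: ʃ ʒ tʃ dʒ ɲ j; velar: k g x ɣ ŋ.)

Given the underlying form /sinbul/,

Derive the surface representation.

[simbul]

/n/ before /b/ (labial) → [m]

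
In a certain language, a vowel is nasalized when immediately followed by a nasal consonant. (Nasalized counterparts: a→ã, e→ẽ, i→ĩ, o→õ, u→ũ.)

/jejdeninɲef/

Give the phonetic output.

[jejdẽnĩnɲef]

/e/ before nasal /n/ → [ẽ]
/i/ before nasal /n/ → [ĩ]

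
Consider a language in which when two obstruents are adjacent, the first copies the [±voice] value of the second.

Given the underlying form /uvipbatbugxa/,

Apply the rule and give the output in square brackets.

[uvibbadbukxa]

/p/ before /b/ (voiced) → [b]
/t/ before /b/ (voiced) → [d]
/g/ before /x/ (voiceless) → [k]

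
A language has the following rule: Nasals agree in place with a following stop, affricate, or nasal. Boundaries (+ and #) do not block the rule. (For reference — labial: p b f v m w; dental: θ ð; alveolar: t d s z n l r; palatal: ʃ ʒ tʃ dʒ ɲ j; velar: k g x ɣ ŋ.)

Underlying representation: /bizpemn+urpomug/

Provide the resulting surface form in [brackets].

[bizpenn+urpomug]

/m/ before /n/ (alveolar) → [n]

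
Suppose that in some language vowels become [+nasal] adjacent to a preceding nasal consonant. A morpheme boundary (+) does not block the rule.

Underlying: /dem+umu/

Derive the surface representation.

[dem+ũmũ]

/u/ after nasal /m/ → [ũ]
/u/ after nasal /m/ → [ũ]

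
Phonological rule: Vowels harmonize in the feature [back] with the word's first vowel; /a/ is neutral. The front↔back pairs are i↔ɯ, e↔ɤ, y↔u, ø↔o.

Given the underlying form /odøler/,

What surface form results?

/ø/ harmonizes with /o/ ([+back]) → [o]
/e/ harmonizes with /o/ ([+back]) → [ɤ]

[odolɤr]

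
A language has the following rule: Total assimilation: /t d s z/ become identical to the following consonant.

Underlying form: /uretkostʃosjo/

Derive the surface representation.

/t/ before /k/ → [k] (total assimilation)
/s/ before /tʃ/ → [tʃ] (total assimilation)
/s/ before /j/ → [j] (total assimilation)

[urekkotʃtʃojjo]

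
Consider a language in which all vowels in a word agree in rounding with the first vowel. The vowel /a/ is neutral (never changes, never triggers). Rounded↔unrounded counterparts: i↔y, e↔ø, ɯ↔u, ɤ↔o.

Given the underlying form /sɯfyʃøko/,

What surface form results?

/y/ harmonizes with /ɯ/ ([-round]) → [i]
/ø/ harmonizes with /ɯ/ ([-round]) → [e]
/o/ harmonizes with /ɯ/ ([-round]) → [ɤ]

[sɯfiʃekɤ]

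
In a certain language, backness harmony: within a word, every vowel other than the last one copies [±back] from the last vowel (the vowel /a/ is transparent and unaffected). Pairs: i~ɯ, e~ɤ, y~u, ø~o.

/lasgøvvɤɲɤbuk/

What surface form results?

[lasgovvɤɲɤbuk]

/ø/ harmonizes with /u/ ([+back]) → [o]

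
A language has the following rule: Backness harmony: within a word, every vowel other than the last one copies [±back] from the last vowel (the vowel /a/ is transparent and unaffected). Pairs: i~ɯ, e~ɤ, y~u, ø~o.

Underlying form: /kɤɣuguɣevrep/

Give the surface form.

/ɤ/ harmonizes with /e/ ([-back]) → [e]
/u/ harmonizes with /e/ ([-back]) → [y]
/u/ harmonizes with /e/ ([-back]) → [y]

[keɣygyɣevrep]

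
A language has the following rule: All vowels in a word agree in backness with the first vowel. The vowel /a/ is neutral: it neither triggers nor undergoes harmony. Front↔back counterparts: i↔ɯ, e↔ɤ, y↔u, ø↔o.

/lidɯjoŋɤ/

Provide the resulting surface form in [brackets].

[lidijøŋe]

/ɯ/ harmonizes with /i/ ([-back]) → [i]
/o/ harmonizes with /i/ ([-back]) → [ø]
/ɤ/ harmonizes with /i/ ([-back]) → [e]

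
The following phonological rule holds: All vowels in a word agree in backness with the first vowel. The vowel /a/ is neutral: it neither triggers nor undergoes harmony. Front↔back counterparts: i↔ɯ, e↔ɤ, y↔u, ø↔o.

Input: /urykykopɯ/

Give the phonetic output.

/y/ harmonizes with /u/ ([+back]) → [u]
/y/ harmonizes with /u/ ([+back]) → [u]

[urukukopɯ]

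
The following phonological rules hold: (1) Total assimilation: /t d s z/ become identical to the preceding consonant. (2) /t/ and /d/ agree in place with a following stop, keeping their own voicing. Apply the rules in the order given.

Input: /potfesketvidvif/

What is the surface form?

Rule 1: no segment meets the rule's conditions; no change.
After rule 1: potfesketvidvif
Rule 2: no segment meets the rule's conditions; no change.

[potfesketvidvif]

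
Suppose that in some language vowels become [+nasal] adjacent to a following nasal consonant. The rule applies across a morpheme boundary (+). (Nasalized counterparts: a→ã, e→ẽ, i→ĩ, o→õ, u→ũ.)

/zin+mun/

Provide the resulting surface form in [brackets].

/i/ before nasal /n/ → [ĩ]
/u/ before nasal /n/ → [ũ]

[zĩn+mũn]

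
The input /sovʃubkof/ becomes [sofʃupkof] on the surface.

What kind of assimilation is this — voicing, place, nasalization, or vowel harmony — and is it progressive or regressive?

/v/→[f] /b/→[p].
Each target copies a feature from the following segment, so the direction is regressive.

voicing assimilation, regressive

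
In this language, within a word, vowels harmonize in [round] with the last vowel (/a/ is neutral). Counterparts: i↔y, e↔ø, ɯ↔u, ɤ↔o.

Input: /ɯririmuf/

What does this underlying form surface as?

/ɯ/ harmonizes with /u/ ([+round]) → [u]
/i/ harmonizes with /u/ ([+round]) → [y]
/i/ harmonizes with /u/ ([+round]) → [y]

[uryrymuf]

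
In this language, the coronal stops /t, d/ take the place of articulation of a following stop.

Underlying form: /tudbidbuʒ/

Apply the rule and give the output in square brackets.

/d/ before /b/ (labial) → [b]
/d/ before /b/ (labial) → [b]

[tubbibbuʒ]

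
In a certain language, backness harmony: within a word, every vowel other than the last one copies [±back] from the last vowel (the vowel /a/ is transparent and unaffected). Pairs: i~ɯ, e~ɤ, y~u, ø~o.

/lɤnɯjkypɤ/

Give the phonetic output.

[lɤnɯjkupɤ]

/y/ harmonizes with /ɤ/ ([+back]) → [u]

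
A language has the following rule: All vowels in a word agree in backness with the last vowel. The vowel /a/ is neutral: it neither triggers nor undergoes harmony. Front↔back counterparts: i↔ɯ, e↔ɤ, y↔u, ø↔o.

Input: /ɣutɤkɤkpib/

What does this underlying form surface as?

[ɣytekekpib]

/u/ harmonizes with /i/ ([-back]) → [y]
/ɤ/ harmonizes with /i/ ([-back]) → [e]
/ɤ/ harmonizes with /i/ ([-back]) → [e]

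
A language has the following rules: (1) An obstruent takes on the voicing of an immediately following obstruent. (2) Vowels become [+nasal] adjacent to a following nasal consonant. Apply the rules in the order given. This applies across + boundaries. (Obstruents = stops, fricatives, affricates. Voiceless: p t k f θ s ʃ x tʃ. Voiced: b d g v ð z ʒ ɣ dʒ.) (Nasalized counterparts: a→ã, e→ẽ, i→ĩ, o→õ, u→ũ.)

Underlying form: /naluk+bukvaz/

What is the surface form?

Rule 1: /k/ before /b/ (voiced) → [g]
Rule 1: /k/ before /v/ (voiced) → [g]
After rule 1: nalug+bugvaz
Rule 2: no segment meets the rule's conditions; no change.

[nalug+bugvaz]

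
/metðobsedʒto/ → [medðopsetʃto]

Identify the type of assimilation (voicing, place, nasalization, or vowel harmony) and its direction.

voicing assimilation, regressive

/t/→[d] /b/→[p] /dʒ/→[tʃ].
Each target copies a feature from the following segment, so the direction is regressive.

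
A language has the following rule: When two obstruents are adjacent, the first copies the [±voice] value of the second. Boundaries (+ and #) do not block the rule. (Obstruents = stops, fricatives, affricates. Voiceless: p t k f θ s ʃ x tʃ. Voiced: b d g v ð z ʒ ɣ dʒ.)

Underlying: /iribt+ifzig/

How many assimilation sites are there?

/b/ before /t/ (voiceless) → [p]
/f/ before /z/ (voiced) → [v]
2 segments change.

2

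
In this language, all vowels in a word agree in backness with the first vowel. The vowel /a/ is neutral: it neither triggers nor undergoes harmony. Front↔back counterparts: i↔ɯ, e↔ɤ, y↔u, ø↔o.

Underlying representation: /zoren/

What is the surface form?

[zorɤn]

/e/ harmonizes with /o/ ([+back]) → [ɤ]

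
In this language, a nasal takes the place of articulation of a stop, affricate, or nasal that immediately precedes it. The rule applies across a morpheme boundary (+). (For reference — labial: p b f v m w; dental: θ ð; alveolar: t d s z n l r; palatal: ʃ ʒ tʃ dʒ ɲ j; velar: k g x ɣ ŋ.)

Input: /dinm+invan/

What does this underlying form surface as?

/m/ after /n/ (alveolar) → [n]

[dinn+invan]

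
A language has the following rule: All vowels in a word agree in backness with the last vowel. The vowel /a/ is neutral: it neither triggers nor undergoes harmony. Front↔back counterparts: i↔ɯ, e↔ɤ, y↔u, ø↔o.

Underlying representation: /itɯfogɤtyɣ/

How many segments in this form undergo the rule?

3

/ɯ/ harmonizes with /y/ ([-back]) → [i]
/o/ harmonizes with /y/ ([-back]) → [ø]
/ɤ/ harmonizes with /y/ ([-back]) → [e]
3 segments change.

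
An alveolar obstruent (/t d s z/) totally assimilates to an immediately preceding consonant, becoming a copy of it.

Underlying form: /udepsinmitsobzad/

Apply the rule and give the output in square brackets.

/s/ after /p/ → [p] (total assimilation)
/s/ after /t/ → [t] (total assimilation)
/z/ after /b/ → [b] (total assimilation)

[udeppinmittobbad]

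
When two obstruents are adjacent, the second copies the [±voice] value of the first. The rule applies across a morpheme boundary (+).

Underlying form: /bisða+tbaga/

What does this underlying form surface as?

[bisθa+tpaga]

/ð/ after /s/ (voiceless) → [θ]
/b/ after /t/ (voiceless) → [p]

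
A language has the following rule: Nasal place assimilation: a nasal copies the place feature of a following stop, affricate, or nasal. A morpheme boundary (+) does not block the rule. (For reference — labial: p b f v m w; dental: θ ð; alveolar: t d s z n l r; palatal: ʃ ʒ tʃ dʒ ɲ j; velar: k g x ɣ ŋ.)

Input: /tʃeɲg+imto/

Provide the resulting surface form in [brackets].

/ɲ/ before /g/ (velar) → [ŋ]
/m/ before /t/ (alveolar) → [n]

[tʃeŋg+into]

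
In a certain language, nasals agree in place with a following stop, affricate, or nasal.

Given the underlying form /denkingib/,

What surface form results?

/n/ before /k/ (velar) → [ŋ]
/n/ before /g/ (velar) → [ŋ]

[deŋkiŋgib]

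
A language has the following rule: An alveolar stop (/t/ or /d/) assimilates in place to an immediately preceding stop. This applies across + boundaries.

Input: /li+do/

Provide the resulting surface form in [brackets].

[li+do]

no segment meets the rule's conditions; no change.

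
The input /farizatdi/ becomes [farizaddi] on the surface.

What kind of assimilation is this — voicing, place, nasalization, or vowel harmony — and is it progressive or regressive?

voicing assimilation, regressive

/t/→[d].
Each target copies a feature from the following segment, so the direction is regressive.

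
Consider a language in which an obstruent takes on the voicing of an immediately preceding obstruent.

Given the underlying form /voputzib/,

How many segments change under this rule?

/z/ after /t/ (voiceless) → [s]
1 segment changes.

1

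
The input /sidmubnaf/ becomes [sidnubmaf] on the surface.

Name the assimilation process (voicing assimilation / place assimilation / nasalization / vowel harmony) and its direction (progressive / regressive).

/m/→[n] /n/→[m].
Each target copies a feature from the preceding segment, so the direction is progressive.

place assimilation, progressive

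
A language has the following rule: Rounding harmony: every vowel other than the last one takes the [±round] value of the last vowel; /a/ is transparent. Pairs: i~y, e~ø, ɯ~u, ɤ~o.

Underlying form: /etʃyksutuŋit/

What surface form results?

[etʃiksɯtɯŋit]

/y/ harmonizes with /i/ ([-round]) → [i]
/u/ harmonizes with /i/ ([-round]) → [ɯ]
/u/ harmonizes with /i/ ([-round]) → [ɯ]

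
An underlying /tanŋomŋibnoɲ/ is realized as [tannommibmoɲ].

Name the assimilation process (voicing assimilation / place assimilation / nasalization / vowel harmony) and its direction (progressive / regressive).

/ŋ/→[n] /ŋ/→[m] /n/→[m].
Each target copies a feature from the preceding segment, so the direction is progressive.

place assimilation, progressive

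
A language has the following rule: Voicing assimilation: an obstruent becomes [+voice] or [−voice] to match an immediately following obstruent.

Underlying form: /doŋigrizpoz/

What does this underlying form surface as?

[doŋigrispoz]

/z/ before /p/ (voiceless) → [s]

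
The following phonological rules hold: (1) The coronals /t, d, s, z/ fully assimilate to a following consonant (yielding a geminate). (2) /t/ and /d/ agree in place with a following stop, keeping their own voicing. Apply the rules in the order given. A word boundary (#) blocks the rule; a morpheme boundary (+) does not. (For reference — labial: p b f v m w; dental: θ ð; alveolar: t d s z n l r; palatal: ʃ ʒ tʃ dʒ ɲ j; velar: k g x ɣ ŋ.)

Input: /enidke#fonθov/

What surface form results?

[enikke#fonθov]

Rule 1: /d/ before /k/ → [k] (total assimilation)
After rule 1: enikke#fonθov
Rule 2: no segment meets the rule's conditions; no change.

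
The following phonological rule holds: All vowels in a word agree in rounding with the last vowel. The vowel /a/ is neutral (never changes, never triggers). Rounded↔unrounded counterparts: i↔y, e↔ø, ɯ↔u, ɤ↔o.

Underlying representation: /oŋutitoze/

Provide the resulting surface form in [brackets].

/o/ harmonizes with /e/ ([-round]) → [ɤ]
/u/ harmonizes with /e/ ([-round]) → [ɯ]
/o/ harmonizes with /e/ ([-round]) → [ɤ]

[ɤŋɯtitɤze]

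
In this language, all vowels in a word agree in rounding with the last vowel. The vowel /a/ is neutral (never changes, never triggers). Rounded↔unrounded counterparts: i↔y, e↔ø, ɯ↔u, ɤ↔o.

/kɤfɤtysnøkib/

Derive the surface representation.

/y/ harmonizes with /i/ ([-round]) → [i]
/ø/ harmonizes with /i/ ([-round]) → [e]

[kɤfɤtisnekib]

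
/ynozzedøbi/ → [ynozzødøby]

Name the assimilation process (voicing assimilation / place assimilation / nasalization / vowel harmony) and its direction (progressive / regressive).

/e/→[ø] /i/→[y].
Vowels agree with the first vowel, so the harmony is progressive.

vowel harmony, progressive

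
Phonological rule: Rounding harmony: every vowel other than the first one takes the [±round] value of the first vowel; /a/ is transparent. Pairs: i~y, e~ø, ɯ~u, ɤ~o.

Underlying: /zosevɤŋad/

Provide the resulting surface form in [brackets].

/e/ harmonizes with /o/ ([+round]) → [ø]
/ɤ/ harmonizes with /o/ ([+round]) → [o]

[zosøvoŋad]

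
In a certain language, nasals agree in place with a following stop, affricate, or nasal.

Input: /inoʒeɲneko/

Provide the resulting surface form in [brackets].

[inoʒenneko]

/ɲ/ before /n/ (alveolar) → [n]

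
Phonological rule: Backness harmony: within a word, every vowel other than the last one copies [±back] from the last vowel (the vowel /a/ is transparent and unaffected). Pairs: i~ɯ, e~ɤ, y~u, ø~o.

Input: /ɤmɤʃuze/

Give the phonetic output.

[emeʃyze]

/ɤ/ harmonizes with /e/ ([-back]) → [e]
/ɤ/ harmonizes with /e/ ([-back]) → [e]
/u/ harmonizes with /e/ ([-back]) → [y]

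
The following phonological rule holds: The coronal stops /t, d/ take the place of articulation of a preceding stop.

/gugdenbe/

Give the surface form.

[guggenbe]

/d/ after /g/ (velar) → [g]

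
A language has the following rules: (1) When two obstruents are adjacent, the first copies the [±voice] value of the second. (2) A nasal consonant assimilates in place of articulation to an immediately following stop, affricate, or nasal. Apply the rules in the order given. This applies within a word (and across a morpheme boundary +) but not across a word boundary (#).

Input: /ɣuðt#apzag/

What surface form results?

Rule 1: /ð/ before /t/ (voiceless) → [θ]
Rule 1: /p/ before /z/ (voiced) → [b]
After rule 1: ɣuθt#abzag
Rule 2: no segment meets the rule's conditions; no change.

[ɣuθt#abzag]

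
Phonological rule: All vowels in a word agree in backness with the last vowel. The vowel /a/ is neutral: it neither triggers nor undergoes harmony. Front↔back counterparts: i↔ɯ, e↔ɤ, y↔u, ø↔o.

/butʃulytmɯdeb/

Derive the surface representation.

/u/ harmonizes with /e/ ([-back]) → [y]
/u/ harmonizes with /e/ ([-back]) → [y]
/ɯ/ harmonizes with /e/ ([-back]) → [i]

[bytʃylytmideb]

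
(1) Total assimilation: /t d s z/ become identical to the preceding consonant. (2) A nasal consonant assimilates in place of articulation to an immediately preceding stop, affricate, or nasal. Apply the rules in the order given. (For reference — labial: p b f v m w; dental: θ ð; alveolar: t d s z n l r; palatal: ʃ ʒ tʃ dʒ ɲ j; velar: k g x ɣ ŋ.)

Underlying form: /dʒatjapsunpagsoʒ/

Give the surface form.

[dʒatjappunpaggoʒ]

Rule 1: /s/ after /p/ → [p] (total assimilation)
Rule 1: /s/ after /g/ → [g] (total assimilation)
After rule 1: dʒatjappunpaggoʒ
Rule 2: no segment meets the rule's conditions; no change.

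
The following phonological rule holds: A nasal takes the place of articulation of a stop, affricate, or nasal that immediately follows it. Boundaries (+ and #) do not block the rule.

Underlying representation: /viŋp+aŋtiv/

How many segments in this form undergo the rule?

2

/ŋ/ before /p/ (labial) → [m]
/ŋ/ before /t/ (alveolar) → [n]
2 segments change.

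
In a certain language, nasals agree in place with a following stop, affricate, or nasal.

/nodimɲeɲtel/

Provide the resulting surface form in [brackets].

/m/ before /ɲ/ (palatal) → [ɲ]
/ɲ/ before /t/ (alveolar) → [n]

[nodiɲɲentel]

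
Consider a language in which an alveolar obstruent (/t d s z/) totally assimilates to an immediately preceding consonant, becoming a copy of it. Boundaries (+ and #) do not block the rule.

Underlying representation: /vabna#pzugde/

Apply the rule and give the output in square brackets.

/z/ after /p/ → [p] (total assimilation)
/d/ after /g/ → [g] (total assimilation)

[vabna#ppugge]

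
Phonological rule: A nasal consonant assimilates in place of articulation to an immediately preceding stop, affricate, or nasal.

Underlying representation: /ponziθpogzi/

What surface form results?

no segment meets the rule's conditions; no change.

[ponziθpogzi]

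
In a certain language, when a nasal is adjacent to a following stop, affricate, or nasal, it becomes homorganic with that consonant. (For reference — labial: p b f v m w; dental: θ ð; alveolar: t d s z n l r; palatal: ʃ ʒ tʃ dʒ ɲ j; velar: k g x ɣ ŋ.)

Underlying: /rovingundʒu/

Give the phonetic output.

[roviŋguɲdʒu]

/n/ before /g/ (velar) → [ŋ]
/n/ before /dʒ/ (palatal) → [ɲ]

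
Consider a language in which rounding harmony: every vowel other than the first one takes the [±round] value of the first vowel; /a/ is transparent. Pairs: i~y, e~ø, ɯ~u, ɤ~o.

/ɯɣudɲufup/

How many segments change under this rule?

/u/ harmonizes with /ɯ/ ([-round]) → [ɯ]
/u/ harmonizes with /ɯ/ ([-round]) → [ɯ]
/u/ harmonizes with /ɯ/ ([-round]) → [ɯ]
3 segments change.

3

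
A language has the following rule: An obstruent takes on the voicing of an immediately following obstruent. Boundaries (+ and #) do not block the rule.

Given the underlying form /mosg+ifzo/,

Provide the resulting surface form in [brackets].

[mozg+ivzo]

/s/ before /g/ (voiced) → [z]
/f/ before /z/ (voiced) → [v]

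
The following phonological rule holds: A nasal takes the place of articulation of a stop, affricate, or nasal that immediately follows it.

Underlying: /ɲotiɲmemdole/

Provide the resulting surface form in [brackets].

/ɲ/ before /m/ (labial) → [m]
/m/ before /d/ (alveolar) → [n]

[ɲotimmendole]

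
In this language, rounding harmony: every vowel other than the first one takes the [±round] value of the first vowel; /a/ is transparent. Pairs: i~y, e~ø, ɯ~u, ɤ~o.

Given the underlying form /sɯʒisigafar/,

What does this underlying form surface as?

no segment meets the rule's conditions; no change.

[sɯʒisigafar]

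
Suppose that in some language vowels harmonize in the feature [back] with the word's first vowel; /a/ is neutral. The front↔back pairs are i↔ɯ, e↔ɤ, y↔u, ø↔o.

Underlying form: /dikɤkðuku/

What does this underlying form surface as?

[dikekðyky]

/ɤ/ harmonizes with /i/ ([-back]) → [e]
/u/ harmonizes with /i/ ([-back]) → [y]
/u/ harmonizes with /i/ ([-back]) → [y]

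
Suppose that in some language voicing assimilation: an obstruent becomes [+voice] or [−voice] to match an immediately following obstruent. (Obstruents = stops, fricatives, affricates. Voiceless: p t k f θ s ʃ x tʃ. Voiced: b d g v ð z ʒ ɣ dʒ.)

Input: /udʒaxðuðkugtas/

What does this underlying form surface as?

[udʒaɣðuθkuktas]

/x/ before /ð/ (voiced) → [ɣ]
/ð/ before /k/ (voiceless) → [θ]
/g/ before /t/ (voiceless) → [k]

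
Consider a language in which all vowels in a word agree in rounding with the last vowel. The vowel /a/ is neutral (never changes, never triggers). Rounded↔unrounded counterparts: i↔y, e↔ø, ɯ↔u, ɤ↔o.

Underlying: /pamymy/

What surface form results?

[pamymy]

no segment meets the rule's conditions; no change.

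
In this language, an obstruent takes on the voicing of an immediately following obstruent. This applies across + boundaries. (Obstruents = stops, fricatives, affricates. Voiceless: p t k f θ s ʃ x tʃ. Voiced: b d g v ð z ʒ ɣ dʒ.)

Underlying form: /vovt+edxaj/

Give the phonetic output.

[voft+etxaj]

/v/ before /t/ (voiceless) → [f]
/d/ before /x/ (voiceless) → [t]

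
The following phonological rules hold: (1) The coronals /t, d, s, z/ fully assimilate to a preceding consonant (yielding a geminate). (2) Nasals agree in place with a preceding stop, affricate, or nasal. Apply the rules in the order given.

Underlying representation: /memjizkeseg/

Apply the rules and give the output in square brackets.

[memjizkeseg]

Rule 1: no segment meets the rule's conditions; no change.
After rule 1: memjizkeseg
Rule 2: no segment meets the rule's conditions; no change.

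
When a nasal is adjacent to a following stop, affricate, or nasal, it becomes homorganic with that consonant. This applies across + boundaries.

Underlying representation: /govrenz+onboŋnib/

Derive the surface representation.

/n/ before /b/ (labial) → [m]
/ŋ/ before /n/ (alveolar) → [n]

[govrenz+ombonnib]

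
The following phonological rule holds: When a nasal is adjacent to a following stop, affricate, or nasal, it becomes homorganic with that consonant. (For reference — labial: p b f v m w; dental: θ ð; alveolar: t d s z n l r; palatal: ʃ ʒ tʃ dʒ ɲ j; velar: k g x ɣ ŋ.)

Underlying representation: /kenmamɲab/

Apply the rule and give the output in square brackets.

/n/ before /m/ (labial) → [m]
/m/ before /ɲ/ (palatal) → [ɲ]

[kemmaɲɲab]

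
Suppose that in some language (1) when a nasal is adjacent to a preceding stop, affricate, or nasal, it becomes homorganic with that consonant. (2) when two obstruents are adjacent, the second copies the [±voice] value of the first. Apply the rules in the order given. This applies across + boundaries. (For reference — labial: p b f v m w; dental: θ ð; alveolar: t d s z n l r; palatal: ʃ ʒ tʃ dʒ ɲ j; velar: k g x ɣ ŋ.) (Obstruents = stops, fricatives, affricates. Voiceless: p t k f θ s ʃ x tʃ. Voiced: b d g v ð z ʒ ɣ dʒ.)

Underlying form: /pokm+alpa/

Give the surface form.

Rule 1: /m/ after /k/ (velar) → [ŋ]
After rule 1: pokŋ+alpa
Rule 2: no segment meets the rule's conditions; no change.

[pokŋ+alpa]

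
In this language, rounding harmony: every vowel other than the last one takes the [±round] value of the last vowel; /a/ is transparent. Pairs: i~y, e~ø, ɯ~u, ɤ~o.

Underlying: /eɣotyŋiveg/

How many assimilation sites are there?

/o/ harmonizes with /e/ ([-round]) → [ɤ]
/y/ harmonizes with /e/ ([-round]) → [i]
2 segments change.

2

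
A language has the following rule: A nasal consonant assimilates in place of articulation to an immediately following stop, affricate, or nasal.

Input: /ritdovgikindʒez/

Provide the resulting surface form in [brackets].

[ritdovgikiɲdʒez]

/n/ before /dʒ/ (palatal) → [ɲ]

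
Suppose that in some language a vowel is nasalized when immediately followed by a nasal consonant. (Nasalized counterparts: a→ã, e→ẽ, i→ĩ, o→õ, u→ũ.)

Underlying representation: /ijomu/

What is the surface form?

/o/ before nasal /m/ → [õ]

[ijõmu]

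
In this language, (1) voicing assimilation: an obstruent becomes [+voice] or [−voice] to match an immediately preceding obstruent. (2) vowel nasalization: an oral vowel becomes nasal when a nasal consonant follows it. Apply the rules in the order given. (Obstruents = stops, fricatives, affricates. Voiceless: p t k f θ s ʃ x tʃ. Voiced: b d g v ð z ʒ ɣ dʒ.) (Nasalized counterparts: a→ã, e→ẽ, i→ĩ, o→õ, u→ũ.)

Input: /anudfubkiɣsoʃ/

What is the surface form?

[ãnudvubgiɣzoʃ]

Rule 1: /f/ after /d/ (voiced) → [v]
Rule 1: /k/ after /b/ (voiced) → [g]
Rule 1: /s/ after /ɣ/ (voiced) → [z]
After rule 1: anudvubgiɣzoʃ
Rule 2: /a/ before nasal /n/ → [ã]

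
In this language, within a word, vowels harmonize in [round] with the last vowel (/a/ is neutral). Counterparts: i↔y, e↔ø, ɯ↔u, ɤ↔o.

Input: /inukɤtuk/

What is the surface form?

[ynukotuk]

/i/ harmonizes with /u/ ([+round]) → [y]
/ɤ/ harmonizes with /u/ ([+round]) → [o]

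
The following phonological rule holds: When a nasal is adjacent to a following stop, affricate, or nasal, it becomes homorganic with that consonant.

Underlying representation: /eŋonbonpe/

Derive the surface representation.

[eŋombompe]

/n/ before /b/ (labial) → [m]
/n/ before /p/ (labial) → [m]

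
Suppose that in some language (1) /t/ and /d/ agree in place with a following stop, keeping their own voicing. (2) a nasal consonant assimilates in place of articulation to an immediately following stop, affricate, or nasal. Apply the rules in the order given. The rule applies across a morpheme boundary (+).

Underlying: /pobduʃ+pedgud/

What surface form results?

[pobduʃ+peggud]

Rule 1: /d/ before /g/ (velar) → [g]
After rule 1: pobduʃ+peggud
Rule 2: no segment meets the rule's conditions; no change.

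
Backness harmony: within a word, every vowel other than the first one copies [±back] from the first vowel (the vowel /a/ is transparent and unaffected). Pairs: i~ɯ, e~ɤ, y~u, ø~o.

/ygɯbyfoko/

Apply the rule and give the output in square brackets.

/ɯ/ harmonizes with /y/ ([-back]) → [i]
/o/ harmonizes with /y/ ([-back]) → [ø]
/o/ harmonizes with /y/ ([-back]) → [ø]

[ygibyføkø]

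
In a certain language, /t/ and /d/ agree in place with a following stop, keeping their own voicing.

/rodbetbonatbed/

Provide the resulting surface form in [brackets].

/d/ before /b/ (labial) → [b]
/t/ before /b/ (labial) → [p]
/t/ before /b/ (labial) → [p]

[robbepbonapbed]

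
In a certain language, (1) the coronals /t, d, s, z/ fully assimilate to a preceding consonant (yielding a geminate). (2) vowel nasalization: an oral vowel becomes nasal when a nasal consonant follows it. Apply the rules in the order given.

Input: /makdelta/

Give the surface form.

[makkella]

Rule 1: /d/ after /k/ → [k] (total assimilation)
Rule 1: /t/ after /l/ → [l] (total assimilation)
After rule 1: makkella
Rule 2: no segment meets the rule's conditions; no change.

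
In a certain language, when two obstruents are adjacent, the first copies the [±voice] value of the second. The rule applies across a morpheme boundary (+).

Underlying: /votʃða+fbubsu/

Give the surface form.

[vodʒða+vbupsu]

/tʃ/ before /ð/ (voiced) → [dʒ]
/f/ before /b/ (voiced) → [v]
/b/ before /s/ (voiceless) → [p]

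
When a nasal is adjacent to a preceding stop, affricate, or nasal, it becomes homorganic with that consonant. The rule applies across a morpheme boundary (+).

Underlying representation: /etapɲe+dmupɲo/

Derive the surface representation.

/ɲ/ after /p/ (labial) → [m]
/m/ after /d/ (alveolar) → [n]
/ɲ/ after /p/ (labial) → [m]

[etapme+dnupmo]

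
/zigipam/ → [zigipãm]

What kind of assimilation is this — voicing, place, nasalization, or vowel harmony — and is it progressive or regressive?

/a/→[ã].
Each target copies a feature from the following segment, so the direction is regressive.

nasalization, regressive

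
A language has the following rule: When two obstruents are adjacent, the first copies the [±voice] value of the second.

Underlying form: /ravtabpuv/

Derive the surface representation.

/v/ before /t/ (voiceless) → [f]
/b/ before /p/ (voiceless) → [p]

[raftappuv]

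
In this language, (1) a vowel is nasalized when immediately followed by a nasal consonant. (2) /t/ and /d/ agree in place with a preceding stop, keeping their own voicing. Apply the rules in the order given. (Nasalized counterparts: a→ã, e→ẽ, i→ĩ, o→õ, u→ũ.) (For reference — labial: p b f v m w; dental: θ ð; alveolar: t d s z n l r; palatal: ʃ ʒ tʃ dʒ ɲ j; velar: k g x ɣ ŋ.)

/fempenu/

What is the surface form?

Rule 1: /e/ before nasal /m/ → [ẽ]
Rule 1: /e/ before nasal /n/ → [ẽ]
After rule 1: fẽmpẽnu
Rule 2: no segment meets the rule's conditions; no change.

[fẽmpẽnu]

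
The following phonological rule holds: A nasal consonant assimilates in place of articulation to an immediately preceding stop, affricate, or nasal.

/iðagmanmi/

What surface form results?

[iðagŋanni]

/m/ after /g/ (velar) → [ŋ]
/m/ after /n/ (alveolar) → [n]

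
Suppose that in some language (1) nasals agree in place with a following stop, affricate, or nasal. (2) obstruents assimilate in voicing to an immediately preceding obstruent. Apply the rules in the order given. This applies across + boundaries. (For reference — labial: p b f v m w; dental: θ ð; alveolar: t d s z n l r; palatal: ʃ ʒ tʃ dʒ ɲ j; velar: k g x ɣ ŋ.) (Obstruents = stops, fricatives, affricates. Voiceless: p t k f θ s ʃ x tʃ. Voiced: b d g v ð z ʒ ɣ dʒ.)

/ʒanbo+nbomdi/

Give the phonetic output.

[ʒambo+mbondi]

Rule 1: /n/ before /b/ (labial) → [m]
Rule 1: /n/ before /b/ (labial) → [m]
Rule 1: /m/ before /d/ (alveolar) → [n]
After rule 1: ʒambo+mbondi
Rule 2: no segment meets the rule's conditions; no change.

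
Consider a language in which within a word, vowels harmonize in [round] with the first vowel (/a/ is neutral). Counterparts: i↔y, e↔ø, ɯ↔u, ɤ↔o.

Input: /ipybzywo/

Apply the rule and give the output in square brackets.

[ipibziwɤ]

/y/ harmonizes with /i/ ([-round]) → [i]
/y/ harmonizes with /i/ ([-round]) → [i]
/o/ harmonizes with /i/ ([-round]) → [ɤ]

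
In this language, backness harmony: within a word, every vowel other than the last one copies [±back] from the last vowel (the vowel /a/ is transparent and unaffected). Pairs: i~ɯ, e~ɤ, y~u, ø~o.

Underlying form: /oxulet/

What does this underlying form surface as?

[øxylet]

/o/ harmonizes with /e/ ([-back]) → [ø]
/u/ harmonizes with /e/ ([-back]) → [y]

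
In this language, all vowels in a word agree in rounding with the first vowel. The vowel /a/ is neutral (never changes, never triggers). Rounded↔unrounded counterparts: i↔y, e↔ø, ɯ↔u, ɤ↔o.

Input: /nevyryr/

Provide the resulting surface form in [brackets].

[nevirir]

/y/ harmonizes with /e/ ([-round]) → [i]
/y/ harmonizes with /e/ ([-round]) → [i]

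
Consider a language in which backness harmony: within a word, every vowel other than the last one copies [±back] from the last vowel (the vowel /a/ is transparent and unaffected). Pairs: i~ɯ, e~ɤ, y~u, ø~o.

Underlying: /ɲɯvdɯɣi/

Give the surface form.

[ɲivdiɣi]

/ɯ/ harmonizes with /i/ ([-back]) → [i]
/ɯ/ harmonizes with /i/ ([-back]) → [i]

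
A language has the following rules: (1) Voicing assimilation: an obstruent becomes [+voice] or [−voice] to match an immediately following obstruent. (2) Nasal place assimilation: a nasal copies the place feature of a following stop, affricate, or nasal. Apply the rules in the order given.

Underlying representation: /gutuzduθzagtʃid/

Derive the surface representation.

[gutuzduðzaktʃid]

Rule 1: /θ/ before /z/ (voiced) → [ð]
Rule 1: /g/ before /tʃ/ (voiceless) → [k]
After rule 1: gutuzduðzaktʃid
Rule 2: no segment meets the rule's conditions; no change.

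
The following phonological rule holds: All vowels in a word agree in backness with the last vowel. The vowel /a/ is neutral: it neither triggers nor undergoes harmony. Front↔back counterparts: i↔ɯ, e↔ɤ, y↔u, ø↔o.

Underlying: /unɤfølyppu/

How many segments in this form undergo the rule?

/ø/ harmonizes with /u/ ([+back]) → [o]
/y/ harmonizes with /u/ ([+back]) → [u]
2 segments change.

2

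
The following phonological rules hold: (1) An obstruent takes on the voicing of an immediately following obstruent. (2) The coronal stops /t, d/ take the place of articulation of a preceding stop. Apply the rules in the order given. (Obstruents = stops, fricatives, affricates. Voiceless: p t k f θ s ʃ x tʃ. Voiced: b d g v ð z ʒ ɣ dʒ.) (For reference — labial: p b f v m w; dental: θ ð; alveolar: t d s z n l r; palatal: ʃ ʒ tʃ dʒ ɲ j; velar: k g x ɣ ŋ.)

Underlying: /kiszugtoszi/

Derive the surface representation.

Rule 1: /s/ before /z/ (voiced) → [z]
Rule 1: /g/ before /t/ (voiceless) → [k]
Rule 1: /s/ before /z/ (voiced) → [z]
After rule 1: kizzuktozzi
Rule 2: /t/ after /k/ (velar) → [k]

[kizzukkozzi]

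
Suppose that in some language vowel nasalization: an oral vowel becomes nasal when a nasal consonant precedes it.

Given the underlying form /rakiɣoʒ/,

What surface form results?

no segment meets the rule's conditions; no change.

[rakiɣoʒ]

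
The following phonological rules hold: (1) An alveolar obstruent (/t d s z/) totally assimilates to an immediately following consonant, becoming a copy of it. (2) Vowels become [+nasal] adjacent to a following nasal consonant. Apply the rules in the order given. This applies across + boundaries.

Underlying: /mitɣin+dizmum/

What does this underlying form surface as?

[miɣɣĩn+dĩmmũm]

Rule 1: /t/ before /ɣ/ → [ɣ] (total assimilation)
Rule 1: /z/ before /m/ → [m] (total assimilation)
After rule 1: miɣɣin+dimmum
Rule 2: /i/ before nasal /n/ → [ĩ]
Rule 2: /i/ before nasal /m/ → [ĩ]
Rule 2: /u/ before nasal /m/ → [ũ]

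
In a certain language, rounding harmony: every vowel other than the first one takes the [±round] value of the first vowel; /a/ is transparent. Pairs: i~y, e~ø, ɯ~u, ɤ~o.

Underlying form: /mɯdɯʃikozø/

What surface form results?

[mɯdɯʃikɤze]

/o/ harmonizes with /ɯ/ ([-round]) → [ɤ]
/ø/ harmonizes with /ɯ/ ([-round]) → [e]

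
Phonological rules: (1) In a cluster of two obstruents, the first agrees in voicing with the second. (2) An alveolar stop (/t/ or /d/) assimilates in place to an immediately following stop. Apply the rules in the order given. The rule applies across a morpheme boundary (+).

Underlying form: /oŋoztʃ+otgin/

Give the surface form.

[oŋostʃ+oggin]

Rule 1: /z/ before /tʃ/ (voiceless) → [s]
Rule 1: /t/ before /g/ (voiced) → [d]
After rule 1: oŋostʃ+odgin
Rule 2: /d/ before /g/ (velar) → [g]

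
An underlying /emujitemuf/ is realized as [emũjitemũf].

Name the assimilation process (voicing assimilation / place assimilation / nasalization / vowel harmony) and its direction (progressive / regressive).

/u/→[ũ] /u/→[ũ].
Each target copies a feature from the preceding segment, so the direction is progressive.

nasalization, progressive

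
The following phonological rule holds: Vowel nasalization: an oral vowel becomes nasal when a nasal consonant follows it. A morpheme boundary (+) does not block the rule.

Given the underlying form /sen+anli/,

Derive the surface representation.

/e/ before nasal /n/ → [ẽ]
/a/ before nasal /n/ → [ã]

[sẽn+ãnli]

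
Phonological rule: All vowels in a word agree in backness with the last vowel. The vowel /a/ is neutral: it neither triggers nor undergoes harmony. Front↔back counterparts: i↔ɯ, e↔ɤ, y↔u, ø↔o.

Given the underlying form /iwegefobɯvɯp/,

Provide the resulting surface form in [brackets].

/i/ harmonizes with /ɯ/ ([+back]) → [ɯ]
/e/ harmonizes with /ɯ/ ([+back]) → [ɤ]
/e/ harmonizes with /ɯ/ ([+back]) → [ɤ]

[ɯwɤgɤfobɯvɯp]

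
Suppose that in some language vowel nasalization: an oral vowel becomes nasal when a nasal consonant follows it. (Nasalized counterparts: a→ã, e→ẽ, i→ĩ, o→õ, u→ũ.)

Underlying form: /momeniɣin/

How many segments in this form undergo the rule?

3

/o/ before nasal /m/ → [õ]
/e/ before nasal /n/ → [ẽ]
/i/ before nasal /n/ → [ĩ]
3 segments change.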